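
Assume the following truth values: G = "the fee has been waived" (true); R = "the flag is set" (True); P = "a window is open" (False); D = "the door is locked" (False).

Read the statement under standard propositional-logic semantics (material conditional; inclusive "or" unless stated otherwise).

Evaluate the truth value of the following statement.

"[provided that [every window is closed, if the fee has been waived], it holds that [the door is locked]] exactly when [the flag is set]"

False

This is ((G → ¬P) → D) ↔ R.

¬P = ¬F = T
G → ¬P = T → T = T
(G → ¬P) → D = T → F = F
((G → ¬P) → D) ↔ R = F ↔ T = F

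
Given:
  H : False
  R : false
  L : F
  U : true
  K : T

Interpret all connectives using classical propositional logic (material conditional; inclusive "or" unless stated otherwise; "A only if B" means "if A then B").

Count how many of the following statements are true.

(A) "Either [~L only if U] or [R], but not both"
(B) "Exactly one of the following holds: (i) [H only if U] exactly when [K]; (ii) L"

(A): Formalization: (~L -> U) xor R

~L = ~F = T
~L -> U = T -> T = T
(~L -> U) xor R = T xor F = T
Hence (A) is true.

(B): In symbols: ((H -> U) <-> K) xor L

H -> U = F -> T = T
(H -> U) <-> K = T <-> T = T
((H -> U) <-> K) xor L = T xor F = T
Hence (B) is true.

True statements: 2.

2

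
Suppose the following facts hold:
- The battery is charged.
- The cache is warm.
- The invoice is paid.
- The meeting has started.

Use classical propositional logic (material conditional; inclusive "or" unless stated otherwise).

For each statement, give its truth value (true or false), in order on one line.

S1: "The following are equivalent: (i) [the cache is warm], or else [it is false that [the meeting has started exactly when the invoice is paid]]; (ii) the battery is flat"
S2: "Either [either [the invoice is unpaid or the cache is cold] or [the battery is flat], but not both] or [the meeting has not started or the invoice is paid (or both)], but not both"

Let P = "the cache is warm" (T), D = "the meeting has started" (T), L = "the invoice is paid" (T), Q = "the battery is charged" (T).

S1: This is (P | ~(D <-> L)) <-> ~Q.

D <-> L = T <-> T = T
~(D <-> L) = ~T = F
P | ~(D <-> L) = T | F = T
~Q = ~T = F
(P | ~(D <-> L)) <-> ~Q = T <-> F = F
Hence S1 is false.

S2: Formalization: ((~L | ~P) xor ~Q) xor (~D | L)

~L = ~T = F
~P = ~T = F
~L | ~P = F | F = F
~Q = ~T = F
(~L | ~P) xor ~Q = F xor F = F
~D = ~T = F
~D | L = F | T = T
((~L | ~P) xor ~Q) xor (~D | L) = F xor T = T
Hence S2 is true.

S1 false, S2 true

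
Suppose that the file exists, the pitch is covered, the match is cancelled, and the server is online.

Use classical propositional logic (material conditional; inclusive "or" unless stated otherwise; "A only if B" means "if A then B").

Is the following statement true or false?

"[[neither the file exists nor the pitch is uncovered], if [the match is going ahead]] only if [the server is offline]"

Let M = "the match is cancelled" (True), D = "the file exists" (True), Q = "the pitch is covered" (True), U = "the server is online" (True).
In symbols: (not M -> (D nor not Q)) -> not U

not M = not True = False
not Q = not True = False
D nor not Q = True nor False = False
not M -> (D nor not Q) = False -> False = True
not U = not True = False
(not M -> (D nor not Q)) -> not U = True -> False = False

False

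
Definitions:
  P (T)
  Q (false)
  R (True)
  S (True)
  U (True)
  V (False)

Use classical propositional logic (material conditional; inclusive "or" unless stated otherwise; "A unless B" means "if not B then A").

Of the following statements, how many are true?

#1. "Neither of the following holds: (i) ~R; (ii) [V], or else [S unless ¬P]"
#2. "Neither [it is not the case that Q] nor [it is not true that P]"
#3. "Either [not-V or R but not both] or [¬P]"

#1: In symbols: ~R nor (V | (S | ~P))

~R = ~T = F
~P = ~T = F
S | ~P = T | F = T
V | (S | ~P) = F | T = T
~R nor (V | (S | ~P)) = F nor T = F
So #1 is false.

#2: Formalization: ~Q nor ~P

~Q = ~F = T
~P = ~T = F
~Q nor ~P = T nor F = F
Hence #2 is false.

#3: This is (~V xor R) | ~P.

~V = ~F = T
~V xor R = T xor T = F
~P = ~T = F
(~V xor R) | ~P = F | F = F
Thus #3 is false.

Count: 0.

0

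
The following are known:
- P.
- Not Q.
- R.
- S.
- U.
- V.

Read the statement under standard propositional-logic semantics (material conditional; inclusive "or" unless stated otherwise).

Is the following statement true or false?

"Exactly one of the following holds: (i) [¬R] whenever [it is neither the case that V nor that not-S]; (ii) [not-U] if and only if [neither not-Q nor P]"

Parsed as ((V nor ~S) -> ~R) xor (~U <-> (~Q nor P))

~S = ~T = F
V nor ~S = T nor F = F
~R = ~T = F
(V nor ~S) -> ~R = F -> F = T
~U = ~T = F
~Q = ~F = T
~Q nor P = T nor T = F
~U <-> (~Q nor P) = F <-> F = T
((V nor ~S) -> ~R) xor (~U <-> (~Q nor P)) = T xor T = F

False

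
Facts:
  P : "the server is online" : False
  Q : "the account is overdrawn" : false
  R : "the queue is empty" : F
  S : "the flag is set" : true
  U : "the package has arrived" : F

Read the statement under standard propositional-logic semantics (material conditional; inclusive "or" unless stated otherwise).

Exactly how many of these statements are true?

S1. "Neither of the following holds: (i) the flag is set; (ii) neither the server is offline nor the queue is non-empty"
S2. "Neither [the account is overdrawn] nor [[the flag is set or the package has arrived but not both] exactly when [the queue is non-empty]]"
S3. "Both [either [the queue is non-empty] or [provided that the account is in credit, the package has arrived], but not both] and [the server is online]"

S1: Parsed as S nor (not P nor not R)

not P = not False = True
not R = not False = True
not P nor not R = True nor True = False
S nor (not P nor not R) = True nor False = False
Hence S1 is false.

S2: Parsed as Q nor ((S xor U) iff not R)

S xor U = True xor False = True
not R = not False = True
(S xor U) iff not R = True iff True = True
Q nor ((S xor U) iff not R) = False nor True = False
Hence S2 is false.

S3: Parsed as (not R xor (not Q -> U)) and P

not R = not False = True
not Q = not False = True
not Q -> U = True -> False = False
not R xor (not Q -> U) = True xor False = True
(not R xor (not Q -> U)) and P = True and False = False
So S3 is false.

Count: 0.

0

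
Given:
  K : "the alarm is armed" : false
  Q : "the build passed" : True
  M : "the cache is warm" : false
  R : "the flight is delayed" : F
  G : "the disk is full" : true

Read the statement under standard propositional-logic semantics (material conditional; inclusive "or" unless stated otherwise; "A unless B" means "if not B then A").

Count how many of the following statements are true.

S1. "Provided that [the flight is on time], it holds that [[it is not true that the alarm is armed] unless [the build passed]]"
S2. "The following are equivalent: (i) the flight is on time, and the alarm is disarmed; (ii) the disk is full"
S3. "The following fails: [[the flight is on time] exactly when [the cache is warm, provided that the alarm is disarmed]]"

3

S1: In symbols: ¬R → (¬K ∨ Q)

¬R = ¬F = T
¬K = ¬F = T
¬K ∨ Q = T ∨ T = T
¬R → (¬K ∨ Q) = T → T = T
Thus S1 is true.

S2: This is (¬R ∧ ¬K) ↔ G.

¬R = ¬F = T
¬K = ¬F = T
¬R ∧ ¬K = T ∧ T = T
(¬R ∧ ¬K) ↔ G = T ↔ T = T
Hence S2 is true.

S3: This is ¬(¬R ↔ (¬K → M)).

¬R = ¬F = T
¬K = ¬F = T
¬K → M = T → F = F
¬R ↔ (¬K → M) = T ↔ F = F
¬(¬R ↔ (¬K → M)) = ¬F = T
Thus S3 is true.

True statements: 3 (S1, S2, S3).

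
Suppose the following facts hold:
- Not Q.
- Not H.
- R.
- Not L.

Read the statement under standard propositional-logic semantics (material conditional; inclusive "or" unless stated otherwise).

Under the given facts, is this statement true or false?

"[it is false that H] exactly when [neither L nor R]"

False.

Formalization: ¬H ↔ (L ↓ R)

¬H = ¬F = T
L ↓ R = F ↓ T = F
¬H ↔ (L ↓ R) = T ↔ F = F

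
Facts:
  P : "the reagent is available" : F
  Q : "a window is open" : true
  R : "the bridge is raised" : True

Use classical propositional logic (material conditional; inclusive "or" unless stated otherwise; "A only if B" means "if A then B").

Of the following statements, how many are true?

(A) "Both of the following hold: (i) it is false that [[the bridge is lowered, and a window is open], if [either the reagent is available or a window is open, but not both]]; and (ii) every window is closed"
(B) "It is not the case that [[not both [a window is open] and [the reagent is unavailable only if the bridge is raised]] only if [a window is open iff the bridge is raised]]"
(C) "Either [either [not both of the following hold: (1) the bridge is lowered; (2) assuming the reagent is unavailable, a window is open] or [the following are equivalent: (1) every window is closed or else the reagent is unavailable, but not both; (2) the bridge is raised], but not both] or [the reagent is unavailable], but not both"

(A): Parsed as ¬((P ⊕ Q) → (¬R ∧ Q)) ∧ ¬Q

P ⊕ Q = F ⊕ T = T
¬R = ¬T = F
¬R ∧ Q = F ∧ T = F
(P ⊕ Q) → (¬R ∧ Q) = T → F = F
¬((P ⊕ Q) → (¬R ∧ Q)) = ¬F = T
¬Q = ¬T = F
¬((P ⊕ Q) → (¬R ∧ Q)) ∧ ¬Q = T ∧ F = F
Thus (A) is false.

(B): This is ¬((Q ↑ (¬P → R)) → (Q ↔ R)).

¬P = ¬F = T
¬P → R = T → T = T
Q ↑ (¬P → R) = T ↑ T = F
Q ↔ R = T ↔ T = T
(Q ↑ (¬P → R)) → (Q ↔ R) = F → T = T
¬((Q ↑ (¬P → R)) → (Q ↔ R)) = ¬T = F
Thus (B) is false.

(C): Formalization: ((¬R ↑ (¬P → Q)) ⊕ ((¬Q ⊕ ¬P) ↔ R)) ⊕ ¬P

¬R = ¬T = F
¬P = ¬F = T
¬P → Q = T → T = T
¬R ↑ (¬P → Q) = F ↑ T = T
¬Q = ¬T = F
¬P = ¬F = T
¬Q ⊕ ¬P = F ⊕ T = T
(¬Q ⊕ ¬P) ↔ R = T ↔ T = T
(¬R ↑ (¬P → Q)) ⊕ ((¬Q ⊕ ¬P) ↔ R) = T ⊕ T = F
¬P = ¬F = T
((¬R ↑ (¬P → Q)) ⊕ ((¬Q ⊕ ¬P) ↔ R)) ⊕ ¬P = F ⊕ T = T
So (C) is true.

Count: 1.

1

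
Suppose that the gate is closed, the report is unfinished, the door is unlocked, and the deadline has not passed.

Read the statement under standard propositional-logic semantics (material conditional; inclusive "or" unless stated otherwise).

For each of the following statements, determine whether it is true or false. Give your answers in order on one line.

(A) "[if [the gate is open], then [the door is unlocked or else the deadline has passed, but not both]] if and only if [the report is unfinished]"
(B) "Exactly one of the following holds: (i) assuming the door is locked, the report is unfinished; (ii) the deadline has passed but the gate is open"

Let P = "the gate is open" (F), R = "the door is locked" (F), S = "the deadline has passed" (F), Q = "the report is finished" (F).

(A): This is (P -> (~R xor S)) <-> ~Q.

~R = ~F = T
~R xor S = T xor F = T
P -> (~R xor S) = F -> T = T
~Q = ~F = T
(P -> (~R xor S)) <-> ~Q = T <-> T = T
Hence (A) is true.

(B): Formalization: (R -> ~Q) xor (S & P)

~Q = ~F = T
R -> ~Q = F -> T = T
S & P = F & F = F
(R -> ~Q) xor (S & P) = T xor F = T
Hence (B) is true.

(A) True; (B) True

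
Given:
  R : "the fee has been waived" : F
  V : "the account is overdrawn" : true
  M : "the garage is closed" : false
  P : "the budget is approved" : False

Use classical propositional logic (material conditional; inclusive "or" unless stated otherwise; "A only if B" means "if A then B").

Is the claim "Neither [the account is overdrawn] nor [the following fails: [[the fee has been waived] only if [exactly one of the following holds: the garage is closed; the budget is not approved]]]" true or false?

False.

Formalization: V nor not (R -> (M xor not P))

not P = not False = True
M xor not P = False xor True = True
R -> (M xor not P) = False -> True = True
not (R -> (M xor not P)) = not True = False
V nor not (R -> (M xor not P)) = True nor False = False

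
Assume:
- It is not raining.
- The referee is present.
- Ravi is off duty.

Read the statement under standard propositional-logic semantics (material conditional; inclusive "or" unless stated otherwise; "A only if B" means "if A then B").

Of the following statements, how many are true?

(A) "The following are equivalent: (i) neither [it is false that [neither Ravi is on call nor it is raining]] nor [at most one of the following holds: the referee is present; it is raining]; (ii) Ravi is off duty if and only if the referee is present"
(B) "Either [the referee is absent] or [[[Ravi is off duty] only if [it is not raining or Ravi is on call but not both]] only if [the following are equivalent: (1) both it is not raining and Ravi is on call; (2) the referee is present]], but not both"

Let R = "Ravi is on call" (F), P = "it is raining" (F), Q = "the referee is present" (T).

(A): Parsed as (~(R nor P) nor (Q nand P)) <-> (~R <-> Q)

R nor P = F nor F = T
~(R nor P) = ~T = F
Q nand P = T nand F = T
~(R nor P) nor (Q nand P) = F nor T = F
~R = ~F = T
~R <-> Q = T <-> T = T
(~(R nor P) nor (Q nand P)) <-> (~R <-> Q) = F <-> T = F
Hence (A) is false.

(B): This is ~Q xor ((~R -> (~P xor R)) -> ((~P & R) <-> Q)).

~Q = ~T = F
~R = ~F = T
~P = ~F = T
~P xor R = T xor F = T
~R -> (~P xor R) = T -> T = T
~P = ~F = T
~P & R = T & F = F
(~P & R) <-> Q = F <-> T = F
(~R -> (~P xor R)) -> ((~P & R) <-> Q) = T -> F = F
~Q xor ((~R -> (~P xor R)) -> ((~P & R) <-> Q)) = F xor F = F
So (B) is false.

Count: 0.

0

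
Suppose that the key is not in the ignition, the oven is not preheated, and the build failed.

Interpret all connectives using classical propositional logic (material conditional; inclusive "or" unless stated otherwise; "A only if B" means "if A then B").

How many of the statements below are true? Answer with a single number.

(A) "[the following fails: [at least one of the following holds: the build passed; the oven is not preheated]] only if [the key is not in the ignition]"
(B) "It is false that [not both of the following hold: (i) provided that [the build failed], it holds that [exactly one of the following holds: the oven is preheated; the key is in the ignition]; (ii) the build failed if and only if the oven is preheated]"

1

Let H = "the build passed" (F), K = "the oven is preheated" (F), R = "the key is in the ignition" (F).

(A): Parsed as ~(H | ~K) -> ~R

~K = ~F = T
H | ~K = F | T = T
~(H | ~K) = ~T = F
~R = ~F = T
~(H | ~K) -> ~R = F -> T = T
So (A) is true.

(B): This is ~((~H -> (K xor R)) nand (~H <-> K)).

~H = ~F = T
K xor R = F xor F = F
~H -> (K xor R) = T -> F = F
~H = ~F = T
~H <-> K = T <-> F = F
(~H -> (K xor R)) nand (~H <-> K) = F nand F = T
~((~H -> (K xor R)) nand (~H <-> K)) = ~T = F
Hence (B) is false.

1 of the 2 statements is true ((A)).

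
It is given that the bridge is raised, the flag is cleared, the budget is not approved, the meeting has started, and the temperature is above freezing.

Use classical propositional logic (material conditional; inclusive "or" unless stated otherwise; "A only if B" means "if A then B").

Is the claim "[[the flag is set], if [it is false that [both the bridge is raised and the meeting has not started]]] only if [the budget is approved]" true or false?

True.

Let G = "the bridge is raised" (T), V = "the meeting has started" (T), P = "the flag is set" (F), U = "the budget is approved" (F).
In symbols: (¬(G ∧ ¬V) → P) → U

¬V = ¬T = F
G ∧ ¬V = T ∧ F = F
¬(G ∧ ¬V) = ¬F = T
¬(G ∧ ¬V) → P = T → F = F
(¬(G ∧ ¬V) → P) → U = F → F = T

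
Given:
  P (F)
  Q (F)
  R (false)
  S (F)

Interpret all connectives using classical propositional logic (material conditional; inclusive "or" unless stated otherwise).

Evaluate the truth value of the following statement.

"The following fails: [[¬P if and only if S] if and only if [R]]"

False.

In symbols: ~((~P <-> S) <-> R)

~P = ~F = T
~P <-> S = T <-> F = F
(~P <-> S) <-> R = F <-> F = T
~((~P <-> S) <-> R) = ~T = F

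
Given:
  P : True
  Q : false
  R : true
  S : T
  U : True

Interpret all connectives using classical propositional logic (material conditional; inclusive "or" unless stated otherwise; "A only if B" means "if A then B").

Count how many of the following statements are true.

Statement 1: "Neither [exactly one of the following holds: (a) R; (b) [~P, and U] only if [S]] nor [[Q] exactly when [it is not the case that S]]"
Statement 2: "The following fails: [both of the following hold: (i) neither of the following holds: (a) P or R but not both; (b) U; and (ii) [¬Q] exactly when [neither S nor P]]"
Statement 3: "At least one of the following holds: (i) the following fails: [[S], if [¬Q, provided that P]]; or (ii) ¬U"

1

Statement 1: This is (R xor ((not P and U) -> S)) nor (Q iff not S).

not P = not True = False
not P and U = False and True = False
(not P and U) -> S = False -> True = True
R xor ((not P and U) -> S) = True xor True = False
not S = not True = False
Q iff not S = False iff False = True
(R xor ((not P and U) -> S)) nor (Q iff not S) = False nor True = False
Thus Statement 1 is false.

Statement 2: This is not (((P xor R) nor U) and (not Q iff (S nor P))).

P xor R = True xor True = False
(P xor R) nor U = False nor True = False
not Q = not False = True
S nor P = True nor True = False
not Q iff (S nor P) = True iff False = False
((P xor R) nor U) and (not Q iff (S nor P)) = False and False = False
not (((P xor R) nor U) and (not Q iff (S nor P))) = not False = True
Thus Statement 2 is true.

Statement 3: Formalization: not ((P -> not Q) -> S) or not U

not Q = not False = True
P -> not Q = True -> True = True
(P -> not Q) -> S = True -> True = True
not ((P -> not Q) -> S) = not True = False
not U = not True = False
not ((P -> not Q) -> S) or not U = False or False = False
Thus Statement 3 is false.

True statements: 1.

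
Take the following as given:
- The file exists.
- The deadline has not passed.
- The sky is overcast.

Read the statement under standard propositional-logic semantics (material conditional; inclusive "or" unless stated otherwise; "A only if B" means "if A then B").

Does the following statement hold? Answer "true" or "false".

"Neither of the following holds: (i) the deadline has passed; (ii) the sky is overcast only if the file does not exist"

True.

Let M = "the deadline has passed" (F), R = "the sky is overcast" (T), U = "the file exists" (T).
Parsed as M nor (R -> ~U)

~U = ~T = F
R -> ~U = T -> F = F
M nor (R -> ~U) = F nor F = T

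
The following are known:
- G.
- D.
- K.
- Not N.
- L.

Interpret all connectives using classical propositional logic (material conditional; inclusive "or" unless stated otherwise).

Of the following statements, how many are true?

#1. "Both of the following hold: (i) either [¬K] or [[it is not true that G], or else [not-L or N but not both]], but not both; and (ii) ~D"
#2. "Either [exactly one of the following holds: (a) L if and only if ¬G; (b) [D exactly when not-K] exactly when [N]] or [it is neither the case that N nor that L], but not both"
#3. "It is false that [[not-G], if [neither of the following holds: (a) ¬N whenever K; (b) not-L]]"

#1: In symbols: (~K xor (~G | (~L xor N))) & ~D

~K = ~T = F
~G = ~T = F
~L = ~T = F
~L xor N = F xor F = F
~G | (~L xor N) = F | F = F
~K xor (~G | (~L xor N)) = F xor F = F
~D = ~T = F
(~K xor (~G | (~L xor N))) & ~D = F & F = F
Thus #1 is false.

#2: Parsed as ((L <-> ~G) xor ((D <-> ~K) <-> N)) xor (N nor L)

~G = ~T = F
L <-> ~G = T <-> F = F
~K = ~T = F
D <-> ~K = T <-> F = F
(D <-> ~K) <-> N = F <-> F = T
(L <-> ~G) xor ((D <-> ~K) <-> N) = F xor T = T
N nor L = F nor T = F
((L <-> ~G) xor ((D <-> ~K) <-> N)) xor (N nor L) = T xor F = T
So #2 is true.

#3: This is ~(((K -> ~N) nor ~L) -> ~G).

~N = ~F = T
K -> ~N = T -> T = T
~L = ~T = F
(K -> ~N) nor ~L = T nor F = F
~G = ~T = F
((K -> ~N) nor ~L) -> ~G = F -> F = T
~(((K -> ~N) nor ~L) -> ~G) = ~T = F
Thus #3 is false.

1 of the 3 statements is true (#2).

1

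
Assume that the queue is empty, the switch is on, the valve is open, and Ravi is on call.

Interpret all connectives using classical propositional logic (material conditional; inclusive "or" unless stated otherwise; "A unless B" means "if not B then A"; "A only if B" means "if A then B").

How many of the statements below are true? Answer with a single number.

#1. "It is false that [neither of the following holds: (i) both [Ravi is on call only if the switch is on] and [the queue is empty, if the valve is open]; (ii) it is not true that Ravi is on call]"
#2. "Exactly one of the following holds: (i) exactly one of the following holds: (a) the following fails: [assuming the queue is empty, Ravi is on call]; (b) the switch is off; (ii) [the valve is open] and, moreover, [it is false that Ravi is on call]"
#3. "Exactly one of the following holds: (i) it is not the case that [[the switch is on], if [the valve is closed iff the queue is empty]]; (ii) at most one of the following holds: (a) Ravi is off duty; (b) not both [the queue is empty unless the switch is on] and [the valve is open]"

2

Let R = "Ravi is on call" (T), Q = "the switch is on" (T), G = "the valve is open" (T), N = "the queue is empty" (T).

#1: Formalization: ~(((R -> Q) & (G -> N)) nor ~R)

R -> Q = T -> T = T
G -> N = T -> T = T
(R -> Q) & (G -> N) = T & T = T
~R = ~T = F
((R -> Q) & (G -> N)) nor ~R = T nor F = F
~(((R -> Q) & (G -> N)) nor ~R) = ~F = T
So #1 is true.

#2: This is (~(N -> R) xor ~Q) xor (G & ~R).

N -> R = T -> T = T
~(N -> R) = ~T = F
~Q = ~T = F
~(N -> R) xor ~Q = F xor F = F
~R = ~T = F
G & ~R = T & F = F
(~(N -> R) xor ~Q) xor (G & ~R) = F xor F = F
Thus #2 is false.

#3: In symbols: ~((~G <-> N) -> Q) xor (~R nand ((N | Q) nand G))

~G = ~T = F
~G <-> N = F <-> T = F
(~G <-> N) -> Q = F -> T = T
~((~G <-> N) -> Q) = ~T = F
~R = ~T = F
N | Q = T | T = T
(N | Q) nand G = T nand T = F
~R nand ((N | Q) nand G) = F nand F = T
~((~G <-> N) -> Q) xor (~R nand ((N | Q) nand G)) = F xor T = T
Thus #3 is true.

True statements: 2.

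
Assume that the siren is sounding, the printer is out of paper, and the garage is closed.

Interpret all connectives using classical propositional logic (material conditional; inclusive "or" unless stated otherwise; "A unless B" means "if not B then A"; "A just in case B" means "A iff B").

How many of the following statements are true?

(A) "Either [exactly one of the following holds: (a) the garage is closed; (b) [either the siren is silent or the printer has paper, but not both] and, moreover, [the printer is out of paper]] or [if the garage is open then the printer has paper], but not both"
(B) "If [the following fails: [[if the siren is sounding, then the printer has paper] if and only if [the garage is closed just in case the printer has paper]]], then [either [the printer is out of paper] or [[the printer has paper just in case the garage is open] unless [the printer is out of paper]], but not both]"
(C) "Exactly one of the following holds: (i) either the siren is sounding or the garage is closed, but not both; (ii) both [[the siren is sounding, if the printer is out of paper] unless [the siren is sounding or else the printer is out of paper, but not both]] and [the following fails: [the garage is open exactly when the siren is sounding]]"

2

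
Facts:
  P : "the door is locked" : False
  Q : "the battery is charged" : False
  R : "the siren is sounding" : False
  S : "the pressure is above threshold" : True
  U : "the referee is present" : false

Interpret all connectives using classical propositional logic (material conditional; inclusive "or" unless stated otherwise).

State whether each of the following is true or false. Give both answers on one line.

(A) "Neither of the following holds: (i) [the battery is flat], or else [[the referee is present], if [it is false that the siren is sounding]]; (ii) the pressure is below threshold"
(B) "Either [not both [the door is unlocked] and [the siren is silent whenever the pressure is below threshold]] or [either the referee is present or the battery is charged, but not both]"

(A) False / (B) False

(A): Parsed as (¬Q ∨ (¬R → U)) ↓ ¬S

¬Q = ¬F = T
¬R = ¬F = T
¬R → U = T → F = F
¬Q ∨ (¬R → U) = T ∨ F = T
¬S = ¬T = F
(¬Q ∨ (¬R → U)) ↓ ¬S = T ↓ F = F
Hence (A) is false.

(B): In symbols: (¬P ↑ (¬S → ¬R)) ∨ (U ⊕ Q)

¬P = ¬F = T
¬S = ¬T = F
¬R = ¬F = T
¬S → ¬R = F → T = T
¬P ↑ (¬S → ¬R) = T ↑ T = F
U ⊕ Q = F ⊕ F = F
(¬P ↑ (¬S → ¬R)) ∨ (U ⊕ Q) = F ∨ F = F
Thus (B) is false.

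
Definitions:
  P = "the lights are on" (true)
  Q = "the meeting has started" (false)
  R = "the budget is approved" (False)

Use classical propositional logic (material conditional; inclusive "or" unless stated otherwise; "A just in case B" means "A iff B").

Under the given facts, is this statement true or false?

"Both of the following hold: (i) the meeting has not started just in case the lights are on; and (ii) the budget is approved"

Values: Q=F, P=T, R=F.
In symbols: (¬Q ↔ P) ∧ R

¬Q = ¬F = T
¬Q ↔ P = T ↔ T = T
(¬Q ↔ P) ∧ R = T ∧ F = F

False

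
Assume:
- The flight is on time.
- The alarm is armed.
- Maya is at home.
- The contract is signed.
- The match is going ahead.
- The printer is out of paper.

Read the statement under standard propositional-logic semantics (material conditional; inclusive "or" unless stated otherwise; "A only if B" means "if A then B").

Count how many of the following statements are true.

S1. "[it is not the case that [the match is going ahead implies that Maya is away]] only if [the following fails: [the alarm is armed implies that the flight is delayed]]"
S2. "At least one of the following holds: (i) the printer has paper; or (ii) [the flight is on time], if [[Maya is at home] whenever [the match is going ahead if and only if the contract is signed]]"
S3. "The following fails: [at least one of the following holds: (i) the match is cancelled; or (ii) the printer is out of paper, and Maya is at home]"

2

Let G = "the match is cancelled" (F), N = "Maya is at home" (T), U = "the alarm is armed" (T), V = "the flight is delayed" (F), R = "the printer has paper" (F), K = "the contract is signed" (T).

S1: Parsed as ~(~G -> ~N) -> ~(U -> V)

~G = ~F = T
~N = ~T = F
~G -> ~N = T -> F = F
~(~G -> ~N) = ~F = T
U -> V = T -> F = F
~(U -> V) = ~F = T
~(~G -> ~N) -> ~(U -> V) = T -> T = T
Hence S1 is true.

S2: Formalization: R | (((~G <-> K) -> N) -> ~V)

~G = ~F = T
~G <-> K = T <-> T = T
(~G <-> K) -> N = T -> T = T
~V = ~F = T
((~G <-> K) -> N) -> ~V = T -> T = T
R | (((~G <-> K) -> N) -> ~V) = F | T = T
Thus S2 is true.

S3: In symbols: ~(G | (~R & N))

~R = ~F = T
~R & N = T & T = T
G | (~R & N) = F | T = T
~(G | (~R & N)) = ~T = F
Thus S3 is false.

True statements: 2.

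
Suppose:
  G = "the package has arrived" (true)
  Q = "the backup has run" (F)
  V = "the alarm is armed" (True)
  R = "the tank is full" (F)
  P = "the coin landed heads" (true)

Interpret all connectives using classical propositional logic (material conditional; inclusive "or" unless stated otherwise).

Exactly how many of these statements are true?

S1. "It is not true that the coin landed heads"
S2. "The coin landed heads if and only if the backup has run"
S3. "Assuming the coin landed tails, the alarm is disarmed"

S1: Parsed as ¬P

¬P = ¬T = F
Hence S1 is false.

S2: Formalization: P ↔ Q

P ↔ Q = T ↔ F = F
Hence S2 is false.

S3: Parsed as ¬P → ¬V

¬P = ¬T = F
¬V = ¬T = F
¬P → ¬V = F → F = T
Thus S3 is true.

True statements: 1 (S3).

1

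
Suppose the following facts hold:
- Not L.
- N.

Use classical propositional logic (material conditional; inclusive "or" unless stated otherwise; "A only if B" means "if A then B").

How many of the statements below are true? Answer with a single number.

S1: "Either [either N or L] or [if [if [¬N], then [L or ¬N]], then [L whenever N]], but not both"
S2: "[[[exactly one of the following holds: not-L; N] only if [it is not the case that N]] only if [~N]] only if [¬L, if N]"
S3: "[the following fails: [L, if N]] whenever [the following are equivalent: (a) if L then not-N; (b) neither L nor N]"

S1: This is (N or L) xor ((not N -> (L or not N)) -> (N -> L)).

N or L = True or False = True
not N = not True = False
not N = not True = False
L or not N = False or False = False
not N -> (L or not N) = False -> False = True
N -> L = True -> False = False
(not N -> (L or not N)) -> (N -> L) = True -> False = False
(N or L) xor ((not N -> (L or not N)) -> (N -> L)) = True xor False = True
Thus S1 is true.

S2: Formalization: (((not L xor N) -> not N) -> not N) -> (N -> not L)

not L = not False = True
not L xor N = True xor True = False
not N = not True = False
(not L xor N) -> not N = False -> False = True
not N = not True = False
((not L xor N) -> not N) -> not N = True -> False = False
not L = not False = True
N -> not L = True -> True = True
(((not L xor N) -> not N) -> not N) -> (N -> not L) = False -> True = True
So S2 is true.

S3: Parsed as ((L -> not N) iff (L nor N)) -> not (N -> L)

not N = not True = False
L -> not N = False -> False = True
L nor N = False nor True = False
(L -> not N) iff (L nor N) = True iff False = False
N -> L = True -> False = False
not (N -> L) = not False = True
((L -> not N) iff (L nor N)) -> not (N -> L) = False -> True = True
Thus S3 is true.

3 of the 3 statements are true.

3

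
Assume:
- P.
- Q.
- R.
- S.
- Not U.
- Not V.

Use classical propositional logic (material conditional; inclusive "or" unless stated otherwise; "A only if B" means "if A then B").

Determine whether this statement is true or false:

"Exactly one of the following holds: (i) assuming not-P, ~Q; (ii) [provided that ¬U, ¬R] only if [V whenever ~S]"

This is (not P -> not Q) xor ((not U -> not R) -> (not S -> V)).

not P = not True = False
not Q = not True = False
not P -> not Q = False -> False = True
not U = not False = True
not R = not True = False
not U -> not R = True -> False = False
not S = not True = False
not S -> V = False -> False = True
(not U -> not R) -> (not S -> V) = False -> True = True
(not P -> not Q) xor ((not U -> not R) -> (not S -> V)) = True xor True = False

False.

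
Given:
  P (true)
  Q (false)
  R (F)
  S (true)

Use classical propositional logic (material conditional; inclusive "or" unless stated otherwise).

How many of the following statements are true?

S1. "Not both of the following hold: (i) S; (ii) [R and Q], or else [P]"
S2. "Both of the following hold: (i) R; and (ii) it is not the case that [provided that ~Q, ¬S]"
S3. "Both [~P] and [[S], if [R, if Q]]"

0

S1: This is S nand ((R and Q) or P).

R and Q = False and False = False
(R and Q) or P = False or True = True
S nand ((R and Q) or P) = True nand True = False
Hence S1 is false.

S2: This is R and not (not Q -> not S).

not Q = not False = True
not S = not True = False
not Q -> not S = True -> False = False
not (not Q -> not S) = not False = True
R and not (not Q -> not S) = False and True = False
Hence S2 is false.

S3: Parsed as not P and ((Q -> R) -> S)

not P = not True = False
Q -> R = False -> False = True
(Q -> R) -> S = True -> True = True
not P and ((Q -> R) -> S) = False and True = False
So S3 is false.

0 of the 3 statements are true (none).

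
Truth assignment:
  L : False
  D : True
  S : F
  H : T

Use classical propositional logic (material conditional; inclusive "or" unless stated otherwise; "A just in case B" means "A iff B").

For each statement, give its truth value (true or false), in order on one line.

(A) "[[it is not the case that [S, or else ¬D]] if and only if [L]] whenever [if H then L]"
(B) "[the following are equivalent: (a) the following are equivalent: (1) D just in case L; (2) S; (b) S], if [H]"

(A): In symbols: (H → L) → (¬(S ∨ ¬D) ↔ L)

H → L = T → F = F
¬D = ¬T = F
S ∨ ¬D = F ∨ F = F
¬(S ∨ ¬D) = ¬F = T
¬(S ∨ ¬D) ↔ L = T ↔ F = F
(H → L) → (¬(S ∨ ¬D) ↔ L) = F → F = T
Thus (A) is true.

(B): Parsed as H → (((D ↔ L) ↔ S) ↔ S)

D ↔ L = T ↔ F = F
(D ↔ L) ↔ S = F ↔ F = T
((D ↔ L) ↔ S) ↔ S = T ↔ F = F
H → (((D ↔ L) ↔ S) ↔ S) = T → F = F
Thus (B) is false.

(A) True, (B) False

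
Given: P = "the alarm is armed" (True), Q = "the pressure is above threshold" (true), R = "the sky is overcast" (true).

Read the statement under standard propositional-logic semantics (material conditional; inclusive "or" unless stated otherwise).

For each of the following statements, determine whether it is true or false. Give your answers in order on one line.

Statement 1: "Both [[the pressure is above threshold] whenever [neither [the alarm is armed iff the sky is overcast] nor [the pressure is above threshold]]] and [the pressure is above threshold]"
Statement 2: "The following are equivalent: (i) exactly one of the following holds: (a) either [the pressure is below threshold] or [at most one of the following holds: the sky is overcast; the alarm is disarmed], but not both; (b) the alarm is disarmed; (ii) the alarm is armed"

Statement 1: In symbols: (((P iff R) nor Q) -> Q) and Q

P iff R = True iff True = True
(P iff R) nor Q = True nor True = False
((P iff R) nor Q) -> Q = False -> True = True
(((P iff R) nor Q) -> Q) and Q = True and True = True
So Statement 1 is true.

Statement 2: Parsed as ((not Q xor (R nand not P)) xor not P) iff P

not Q = not True = False
not P = not True = False
R nand not P = True nand False = True
not Q xor (R nand not P) = False xor True = True
not P = not True = False
(not Q xor (R nand not P)) xor not P = True xor False = True
((not Q xor (R nand not P)) xor not P) iff P = True iff True = True
So Statement 2 is true.

Statement 1 true / Statement 2 true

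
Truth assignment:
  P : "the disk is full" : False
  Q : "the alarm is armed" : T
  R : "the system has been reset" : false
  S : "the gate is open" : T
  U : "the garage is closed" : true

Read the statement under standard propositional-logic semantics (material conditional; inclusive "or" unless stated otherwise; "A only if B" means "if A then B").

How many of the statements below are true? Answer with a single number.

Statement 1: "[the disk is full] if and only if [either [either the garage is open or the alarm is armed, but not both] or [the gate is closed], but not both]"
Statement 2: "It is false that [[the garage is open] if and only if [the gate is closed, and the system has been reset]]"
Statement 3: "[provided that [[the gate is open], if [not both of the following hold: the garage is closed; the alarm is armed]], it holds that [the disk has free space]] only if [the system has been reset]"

0

Statement 1: Formalization: P <-> ((~U xor Q) xor ~S)

~U = ~T = F
~U xor Q = F xor T = T
~S = ~T = F
(~U xor Q) xor ~S = T xor F = T
P <-> ((~U xor Q) xor ~S) = F <-> T = F
Hence Statement 1 is false.

Statement 2: Formalization: ~(~U <-> (~S & R))

~U = ~T = F
~S = ~T = F
~S & R = F & F = F
~U <-> (~S & R) = F <-> F = T
~(~U <-> (~S & R)) = ~T = F
Thus Statement 2 is false.

Statement 3: This is (((U nand Q) -> S) -> ~P) -> R.

U nand Q = T nand T = F
(U nand Q) -> S = F -> T = T
~P = ~F = T
((U nand Q) -> S) -> ~P = T -> T = T
(((U nand Q) -> S) -> ~P) -> R = T -> F = F
Thus Statement 3 is false.

0 of the 3 statements are true (none).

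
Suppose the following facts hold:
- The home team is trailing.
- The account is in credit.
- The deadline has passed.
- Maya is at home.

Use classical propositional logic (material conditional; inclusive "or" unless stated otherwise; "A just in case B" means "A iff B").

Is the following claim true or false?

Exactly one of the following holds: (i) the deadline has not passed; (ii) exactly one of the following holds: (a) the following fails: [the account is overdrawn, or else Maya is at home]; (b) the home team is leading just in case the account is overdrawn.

Let R = "the deadline has passed" (T), Q = "the account is overdrawn" (F), S = "Maya is at home" (T), P = "the home team is leading" (F).
This is ¬R ⊕ (¬(Q ∨ S) ⊕ (P ↔ Q)).

¬R = ¬T = F
Q ∨ S = F ∨ T = T
¬(Q ∨ S) = ¬T = F
P ↔ Q = F ↔ F = T
¬(Q ∨ S) ⊕ (P ↔ Q) = F ⊕ T = T
¬R ⊕ (¬(Q ∨ S) ⊕ (P ↔ Q)) = F ⊕ T = T

true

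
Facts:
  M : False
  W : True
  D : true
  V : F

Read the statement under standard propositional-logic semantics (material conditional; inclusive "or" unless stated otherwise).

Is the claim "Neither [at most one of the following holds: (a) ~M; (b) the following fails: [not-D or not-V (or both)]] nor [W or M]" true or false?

This is (not M nand not (not D or not V)) nor (W or M).

not M = not False = True
not D = not True = False
not V = not False = True
not D or not V = False or True = True
not (not D or not V) = not True = False
not M nand not (not D or not V) = True nand False = True
W or M = True or False = True
(not M nand not (not D or not V)) nor (W or M) = True nor True = False

The statement is false.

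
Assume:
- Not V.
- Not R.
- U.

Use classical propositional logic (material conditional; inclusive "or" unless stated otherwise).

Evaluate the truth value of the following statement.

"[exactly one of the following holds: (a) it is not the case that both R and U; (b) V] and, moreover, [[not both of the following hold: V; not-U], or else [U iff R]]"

This is ((R nand U) xor V) and ((V nand not U) or (U iff R)).

R nand U = False nand True = True
(R nand U) xor V = True xor False = True
not U = not True = False
V nand not U = False nand False = True
U iff R = True iff False = False
(V nand not U) or (U iff R) = True or False = True
((R nand U) xor V) and ((V nand not U) or (U iff R)) = True and True = True

true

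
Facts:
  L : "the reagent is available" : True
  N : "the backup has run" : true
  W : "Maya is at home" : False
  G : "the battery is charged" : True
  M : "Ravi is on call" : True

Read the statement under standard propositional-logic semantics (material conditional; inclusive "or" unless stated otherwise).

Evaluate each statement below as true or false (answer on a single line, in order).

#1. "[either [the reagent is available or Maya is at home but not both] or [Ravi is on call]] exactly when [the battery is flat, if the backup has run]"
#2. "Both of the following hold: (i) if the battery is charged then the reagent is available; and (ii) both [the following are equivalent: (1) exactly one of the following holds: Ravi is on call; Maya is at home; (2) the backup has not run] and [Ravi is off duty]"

#1: This is ((L xor W) | M) <-> (N -> ~G).

L xor W = T xor F = T
(L xor W) | M = T | T = T
~G = ~T = F
N -> ~G = T -> F = F
((L xor W) | M) <-> (N -> ~G) = T <-> F = F
Hence #1 is false.

#2: In symbols: (G -> L) & (((M xor W) <-> ~N) & ~M)

G -> L = T -> T = T
M xor W = T xor F = T
~N = ~T = F
(M xor W) <-> ~N = T <-> F = F
~M = ~T = F
((M xor W) <-> ~N) & ~M = F & F = F
(G -> L) & (((M xor W) <-> ~N) & ~M) = T & F = F
Hence #2 is false.

#1 F, #2 F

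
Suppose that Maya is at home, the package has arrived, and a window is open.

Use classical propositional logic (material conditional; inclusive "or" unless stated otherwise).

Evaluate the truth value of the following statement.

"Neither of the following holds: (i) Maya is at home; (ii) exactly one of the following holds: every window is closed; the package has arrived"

Let W = "Maya is at home" (T), H = "a window is open" (T), G = "the package has arrived" (T).
Parsed as W nor (~H xor G)

~H = ~T = F
~H xor G = F xor T = T
W nor (~H xor G) = T nor T = F

The statement is false.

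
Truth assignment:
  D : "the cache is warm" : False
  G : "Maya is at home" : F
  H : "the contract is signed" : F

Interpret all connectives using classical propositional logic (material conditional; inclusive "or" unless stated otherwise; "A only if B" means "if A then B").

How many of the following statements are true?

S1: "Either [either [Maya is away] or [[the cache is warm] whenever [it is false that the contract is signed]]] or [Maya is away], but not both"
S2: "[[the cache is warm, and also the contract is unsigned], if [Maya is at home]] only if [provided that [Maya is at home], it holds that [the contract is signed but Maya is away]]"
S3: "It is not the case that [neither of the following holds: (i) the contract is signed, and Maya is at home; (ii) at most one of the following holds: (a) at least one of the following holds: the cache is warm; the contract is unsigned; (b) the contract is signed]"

2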